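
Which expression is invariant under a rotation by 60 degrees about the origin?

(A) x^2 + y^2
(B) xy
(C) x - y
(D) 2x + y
A

A rotation by 60 degrees sends (x, y) to (x/2 - sqrt(3)y/2, sqrt(3)x/2 + y/2).
Substitute the transformed coordinates into each option and compare with the original:
(A) x^2 + y^2  ->  (x/2 - sqrt(3)y/2)^2 + (sqrt(3)x/2 + y/2)^2 = x^2 + y^2   [equals x^2 + y^2: invariant]
(B) xy  ->  (x/2 - sqrt(3)y/2)(sqrt(3)x/2 + y/2) = sqrt(3)x^2/4 - xy/2 - sqrt(3)y^2/4   [differs from xy: not invariant]
(C) x - y  ->  (x/2 - sqrt(3)y/2) - (sqrt(3)x/2 + y/2) = -sqrt(3)x/2 + x/2 - sqrt(3)y/2 - y/2   [differs from x - y: not invariant]
(D) 2x + y  ->  2(x/2 - sqrt(3)y/2) + (sqrt(3)x/2 + y/2) = sqrt(3)x/2 + x - sqrt(3)y + y/2   [differs from 2x + y: not invariant]

Only option (A), x^2 + y^2, is unchanged by the transformation.
Geometrically, x^2 + y^2 is the squared distance from the origin, which every rotation about the origin preserves.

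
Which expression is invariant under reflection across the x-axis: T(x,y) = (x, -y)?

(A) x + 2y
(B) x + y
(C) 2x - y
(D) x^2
D

The map is reflection across the x-axis: T(x,y) = (x, -y).
Substitute the transformed coordinates into each option and compare with the original:
(A) x + 2y  ->  (x) + 2(-y) = x - 2y   [differs from x + 2y: not invariant]
(B) x + y  ->  (x) + (-y) = x - y   [differs from x + y: not invariant]
(C) 2x - y  ->  2(x) - (-y) = 2x + y   [differs from 2x - y: not invariant]
(D) x^2  ->  (x)^2 = x^2   [equals x^2: invariant]

Only option (D), x^2, is unchanged by the transformation.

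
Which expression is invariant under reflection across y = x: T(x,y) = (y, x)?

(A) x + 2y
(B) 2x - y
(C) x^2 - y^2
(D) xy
D

The map is reflection across y = x: T(x,y) = (y, x).
Substitute the transformed coordinates into each option and compare with the original:
(A) x + 2y  ->  (y) + 2(x) = 2x + y   [differs from x + 2y: not invariant]
(B) 2x - y  ->  2(y) - (x) = -x + 2y   [differs from 2x - y: not invariant]
(C) x^2 - y^2  ->  (y)^2 - (x)^2 = -x^2 + y^2   [differs from x^2 - y^2: not invariant]
(D) xy  ->  (y)(x) = xy   [equals xy: invariant]

Only option (D), xy, is unchanged by the transformation.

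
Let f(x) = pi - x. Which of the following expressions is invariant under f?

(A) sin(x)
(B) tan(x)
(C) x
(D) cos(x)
A

For f(x) = pi - x:
sin(pi - x) = sin(x), so sine is invariant under this transformation.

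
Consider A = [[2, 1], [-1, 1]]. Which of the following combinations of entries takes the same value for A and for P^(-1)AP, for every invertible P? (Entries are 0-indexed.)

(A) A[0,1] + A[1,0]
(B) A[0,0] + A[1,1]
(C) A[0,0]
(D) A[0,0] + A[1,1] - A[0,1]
B

A[0,0] + A[1,1] is the trace of A. By the cyclic property of the trace, tr(P^(-1)AP) = tr(APP^(-1)) = tr(A), so it is the same for every matrix similar to A.

The other combinations are not similarity invariants. For example, take P = [[2, 1], [1, 1]] (det P = 1), so P^(-1) = [[1, -1], [-1, 2]] and
B = P^(-1)AP = [[6, 3], [-7, -3]].
Evaluating each option on A and on B:
(A) A[0,1] + A[1,0]: 0 for A, -4 for B -> changes
(B) A[0,0] + A[1,1]: 3 for A, 3 for B -> unchanged
(C) A[0,0]: 2 for A, 6 for B -> changes
(D) A[0,0] + A[1,1] - A[0,1]: 2 for A, 0 for B -> changes

Only (B) A[0,0] + A[1,1] = 3 survives (and it does so for every P, not just this one), so it is the invariant.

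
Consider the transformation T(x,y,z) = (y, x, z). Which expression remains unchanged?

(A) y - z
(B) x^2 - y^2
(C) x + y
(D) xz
C

Apply T(x,y,z) = (y, x, z) to each option, i.e. replace (x, y, z) by the transformed coordinates.
Substitute the transformed coordinates into each option and compare with the original:
(A) y - z  ->  (x) - (z) = x - z   [differs from y - z: not invariant]
(B) x^2 - y^2  ->  (y)^2 - (x)^2 = -x^2 + y^2   [differs from x^2 - y^2: not invariant]
(C) x + y  ->  (y) + (x) = x + y   [equals x + y: invariant]
(D) xz  ->  (y)(z) = yz   [differs from xz: not invariant]

Only option (C), x + y, is unchanged by the transformation.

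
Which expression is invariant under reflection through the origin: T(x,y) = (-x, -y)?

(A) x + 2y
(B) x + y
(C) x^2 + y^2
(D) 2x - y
C

The map is reflection through the origin: T(x,y) = (-x, -y).
Substitute the transformed coordinates into each option and compare with the original:
(A) x + 2y  ->  (-x) + 2(-y) = -x - 2y   [differs from x + 2y: not invariant]
(B) x + y  ->  (-x) + (-y) = -x - y   [differs from x + y: not invariant]
(C) x^2 + y^2  ->  (-x)^2 + (-y)^2 = x^2 + y^2   [equals x^2 + y^2: invariant]
(D) 2x - y  ->  2(-x) - (-y) = -2x + y   [differs from 2x - y: not invariant]

Only option (C), x^2 + y^2, is unchanged by the transformation.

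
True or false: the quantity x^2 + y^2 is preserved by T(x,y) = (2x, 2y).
False

Substitute T(x,y) = (2x, 2y) into the expression and compare with the original.

Original: x^2 + y^2
After applying T: (2x)^2 + (2y)^2 = 4x^2 + 4y^2

This differs from the original x^2 + y^2 (difference: 3x^2 + 3y^2), so the expression is NOT invariant.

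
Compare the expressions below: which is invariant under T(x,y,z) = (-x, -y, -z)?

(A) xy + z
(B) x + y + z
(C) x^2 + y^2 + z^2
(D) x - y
C

Apply T(x,y,z) = (-x, -y, -z) to each option, i.e. replace (x, y, z) by the transformed coordinates.
Substitute the transformed coordinates into each option and compare with the original:
(A) xy + z  ->  (-x)(-y) + (-z) = xy - z   [differs from xy + z: not invariant]
(B) x + y + z  ->  (-x) + (-y) + (-z) = -x - y - z   [differs from x + y + z: not invariant]
(C) x^2 + y^2 + z^2  ->  (-x)^2 + (-y)^2 + (-z)^2 = x^2 + y^2 + z^2   [equals x^2 + y^2 + z^2: invariant]
(D) x - y  ->  (-x) - (-y) = -x + y   [differs from x - y: not invariant]

Only option (C), x^2 + y^2 + z^2, is unchanged by the transformation.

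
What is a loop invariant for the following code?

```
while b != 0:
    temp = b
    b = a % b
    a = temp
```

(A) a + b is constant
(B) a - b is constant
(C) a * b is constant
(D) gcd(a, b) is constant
D

A loop invariant must hold before the first iteration and be re-established by every execution of the body.

(D) gcd(a, b) is constant: One iteration replaces (a, b) by (b, a mod b). Since a mod b = a - q*b for an integer q, any common divisor of a and b divides b and a mod b, and conversely; hence gcd(b, a mod b) = gcd(a, b). For instance (23, 11) -> (11, 1) keeps gcd = 1. At exit b = 0 and a = gcd of the original inputs.

The other options fail:
(A) a + b is constant: e.g. (a, b) = (23, 11) -> (11, 1): the sum goes from 34 to 12.
(B) a - b is constant: e.g. (a, b) = (23, 11) -> (11, 1): the difference goes from 12 to 10.
(C) a * b is constant: e.g. (a, b) = (23, 11) -> (11, 1): the product goes from 253 to 11.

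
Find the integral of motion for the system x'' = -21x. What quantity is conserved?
E = (x')^2 + 21x^2

Multiply the equation by x':
x' * x'' = -21x * x'
The left side is d/dt[(x')^2/2] and the right side is d/dt[-21x^2/2], so
d/dt[(x')^2/2 + 21x^2/2] = 0, i.e. (x')^2/2 + 21x^2/2 = constant.
Multiplying by 2, the integral of motion is E = (x')^2 + 21x^2.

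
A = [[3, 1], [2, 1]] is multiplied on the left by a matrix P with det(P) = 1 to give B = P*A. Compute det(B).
1

By the multiplicative property of determinants, det(B) = det(P*A) = det(P) * det(A) = det(A),
so the determinant is invariant under multiplication by any determinant-1 matrix; we just need det(A).

det(A) = (3)(1) - (1)(2) = 3 - 2 = 1

Therefore det(B) = 1 * 1 = 1.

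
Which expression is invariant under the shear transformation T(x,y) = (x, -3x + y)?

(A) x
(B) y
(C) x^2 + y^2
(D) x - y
A

Under the shear T(x,y) = (x, -3x + y):
Substitute the transformed coordinates into each option and compare with the original:
(A) x  ->  (x) = x   [equals x: invariant]
(B) y  ->  (-3x + y) = -3x + y   [differs from y: not invariant]
(C) x^2 + y^2  ->  (x)^2 + (-3x + y)^2 = 10x^2 - 6xy + y^2   [differs from x^2 + y^2: not invariant]
(D) x - y  ->  (x) - (-3x + y) = 4x - y   [differs from x - y: not invariant]

Only option (A), x, is unchanged by the transformation.
A vertical shear moves points parallel to the y-axis, so the x-coordinate (and any function of x alone) is unchanged.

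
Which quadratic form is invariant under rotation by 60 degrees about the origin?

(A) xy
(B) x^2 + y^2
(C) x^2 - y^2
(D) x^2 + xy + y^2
B

Rotation by 60 degrees sends (x, y) to (x/2 - sqrt(3)y/2, sqrt(3)x/2 + y/2).
Substitute the transformed coordinates into each option and compare with the original:
(A) xy  ->  (x/2 - sqrt(3)y/2)(sqrt(3)x/2 + y/2) = sqrt(3)x^2/4 - xy/2 - sqrt(3)y^2/4   [differs from xy: not invariant]
(B) x^2 + y^2  ->  (x/2 - sqrt(3)y/2)^2 + (sqrt(3)x/2 + y/2)^2 = x^2 + y^2   [equals x^2 + y^2: invariant]
(C) x^2 - y^2  ->  (x/2 - sqrt(3)y/2)^2 - (sqrt(3)x/2 + y/2)^2 = -x^2/2 - sqrt(3)xy + y^2/2   [differs from x^2 - y^2: not invariant]
(D) x^2 + xy + y^2  ->  (x/2 - sqrt(3)y/2)^2 + (x/2 - sqrt(3)y/2)(sqrt(3)x/2 + y/2) + (sqrt(3)x/2 + y/2)^2 = sqrt(3)x^2/4 + x^2 - xy/2 - sqrt(3)y^2/4 + y^2   [differs from x^2 + xy + y^2: not invariant]

Only option (B), x^2 + y^2, is unchanged by the transformation.
x^2 + y^2 is the squared distance from the origin, which rotations preserve.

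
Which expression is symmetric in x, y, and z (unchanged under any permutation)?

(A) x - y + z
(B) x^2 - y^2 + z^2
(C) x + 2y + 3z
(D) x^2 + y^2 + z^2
D

A symmetric expression is unchanged when the variables are permuted; here the transformation to test is the swap (x, y) -> (y, x).
A symmetric expression must survive every permutation; the single swap x <-> y already eliminates the distractors, and the keyed expression is also unchanged by x <-> z and y <-> z (each variable enters it in exactly the same way).
Substitute the transformed coordinates into each option and compare with the original:
(A) x - y + z  ->  (y) - (x) + z = -x + y + z   [differs from x - y + z: not invariant]
(B) x^2 - y^2 + z^2  ->  (y)^2 - (x)^2 + z^2 = -x^2 + y^2 + z^2   [differs from x^2 - y^2 + z^2: not invariant]
(C) x + 2y + 3z  ->  (y) + 2(x) + 3z = 2x + y + 3z   [differs from x + 2y + 3z: not invariant]
(D) x^2 + y^2 + z^2  ->  (y)^2 + (x)^2 + z^2 = x^2 + y^2 + z^2   [equals x^2 + y^2 + z^2: invariant]

Only option (D), x^2 + y^2 + z^2, is unchanged by the transformation.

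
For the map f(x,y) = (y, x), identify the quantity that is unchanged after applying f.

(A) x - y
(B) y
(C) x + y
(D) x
C

For f(x,y) = (y, x):
After applying f: x' = y, y' = x. So x' + y' = y + x = x + y.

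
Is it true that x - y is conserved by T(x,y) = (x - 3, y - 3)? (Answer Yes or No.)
Yes

Substitute T(x,y) = (x - 3, y - 3) into the expression and compare with the original.

Original: x - y
After applying T: (x - 3) - (y - 3) = x - y

This is identical to the original x - y, so the expression is invariant.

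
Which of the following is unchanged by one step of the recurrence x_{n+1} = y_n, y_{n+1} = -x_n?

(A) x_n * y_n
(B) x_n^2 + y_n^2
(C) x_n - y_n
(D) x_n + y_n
B

For the recurrence x_{n+1} = y_n, y_{n+1} = -x_n:

x_{n+1}^2 + y_{n+1}^2 = y_n^2 + (-x_n)^2 = x_n^2 + y_n^2
The sum of squares is conserved (like energy in a harmonic oscillator).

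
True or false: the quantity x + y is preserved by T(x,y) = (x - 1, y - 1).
False

Substitute T(x,y) = (x - 1, y - 1) into the expression and compare with the original.

Original: x + y
After applying T: (x - 1) + (y - 1) = x + y - 2

This differs from the original x + y (difference: -2), so the expression is NOT invariant.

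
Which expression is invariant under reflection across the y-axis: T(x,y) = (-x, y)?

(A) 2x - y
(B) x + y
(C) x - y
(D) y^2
D

The map is reflection across the y-axis: T(x,y) = (-x, y).
Substitute the transformed coordinates into each option and compare with the original:
(A) 2x - y  ->  2(-x) - (y) = -2x - y   [differs from 2x - y: not invariant]
(B) x + y  ->  (-x) + (y) = -x + y   [differs from x + y: not invariant]
(C) x - y  ->  (-x) - (y) = -x - y   [differs from x - y: not invariant]
(D) y^2  ->  (y)^2 = y^2   [equals y^2: invariant]

Only option (D), y^2, is unchanged by the transformation.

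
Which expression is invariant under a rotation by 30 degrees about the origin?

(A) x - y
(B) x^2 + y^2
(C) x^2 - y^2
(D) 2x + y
B

A rotation by 30 degrees sends (x, y) to (sqrt(3)x/2 - y/2, x/2 + sqrt(3)y/2).
Substitute the transformed coordinates into each option and compare with the original:
(A) x - y  ->  (sqrt(3)x/2 - y/2) - (x/2 + sqrt(3)y/2) = -x/2 + sqrt(3)x/2 - sqrt(3)y/2 - y/2   [differs from x - y: not invariant]
(B) x^2 + y^2  ->  (sqrt(3)x/2 - y/2)^2 + (x/2 + sqrt(3)y/2)^2 = x^2 + y^2   [equals x^2 + y^2: invariant]
(C) x^2 - y^2  ->  (sqrt(3)x/2 - y/2)^2 - (x/2 + sqrt(3)y/2)^2 = x^2/2 - sqrt(3)xy - y^2/2   [differs from x^2 - y^2: not invariant]
(D) 2x + y  ->  2(sqrt(3)x/2 - y/2) + (x/2 + sqrt(3)y/2) = x/2 + sqrt(3)x - y + sqrt(3)y/2   [differs from 2x + y: not invariant]

Only option (B), x^2 + y^2, is unchanged by the transformation.
Geometrically, x^2 + y^2 is the squared distance from the origin, which every rotation about the origin preserves.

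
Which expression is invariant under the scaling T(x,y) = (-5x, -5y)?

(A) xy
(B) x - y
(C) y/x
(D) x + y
C

Under the uniform scaling T(x,y) = (-5x, -5y):
Substitute the transformed coordinates into each option and compare with the original:
(A) xy  ->  (-5x)(-5y) = 25xy   [differs from xy: not invariant]
(B) x - y  ->  (-5x) - (-5y) = -5x + 5y   [differs from x - y: not invariant]
(C) y/x  ->  (-5y)/(-5x) = y/x   [equals y/x: invariant]
(D) x + y  ->  (-5x) + (-5y) = -5x - 5y   [differs from x + y: not invariant]

Only option (C), y/x, is unchanged by the transformation.
The common factor -5 cancels in a ratio of coordinates, while sums, products and sums of squares pick up factors of -5 or 25.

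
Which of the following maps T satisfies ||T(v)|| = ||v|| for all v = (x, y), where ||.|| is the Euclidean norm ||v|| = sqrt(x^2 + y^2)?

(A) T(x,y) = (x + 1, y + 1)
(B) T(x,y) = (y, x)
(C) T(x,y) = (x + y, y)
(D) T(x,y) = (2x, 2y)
B

A transformation preserves a norm if ||T(v)|| = ||v|| for every v; a single vector where the norm changes rules an option out.

(A) T(x,y) = (x + 1, y + 1): v = (1, 0) has norm sqrt((1)^2 + (0)^2) = 1, but T(v) = (2, 1) has norm sqrt(5) -- not preserved.
(B) T(x,y) = (y, x): preserves the norm -- it is an orthogonal map (a rotation/reflection), and (y)^2 + (x)^2 simplifies to x^2 + y^2.
(C) T(x,y) = (x + y, y): v = (0, 1) has norm sqrt((0)^2 + (1)^2) = 1, but T(v) = (1, 1) has norm sqrt(2) -- not preserved.
(D) T(x,y) = (2x, 2y): v = (1, 0) has norm sqrt((1)^2 + (0)^2) = 1, but T(v) = (2, 0) has norm 2 -- not preserved.

Therefore the answer is (B).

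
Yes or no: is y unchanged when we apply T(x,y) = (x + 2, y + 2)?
No

Substitute T(x,y) = (x + 2, y + 2) into the expression and compare with the original.

Original: y
After applying T: (y + 2) = y + 2

This differs from the original y (difference: 2), so the expression is NOT invariant.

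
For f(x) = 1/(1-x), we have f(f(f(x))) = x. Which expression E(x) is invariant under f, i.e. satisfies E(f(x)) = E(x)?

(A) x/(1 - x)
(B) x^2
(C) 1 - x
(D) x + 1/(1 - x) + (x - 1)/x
D

Replace x by f(x) = 1/(1 - x) in each option and simplify. As a quick numerical cross-check, also compare E(5) with E(f(5)) = E(-1/4).

(A) x/(1 - x)  ->  (1/(1 - x))/(1 - (1/(1 - x))) = -1/x; check: E(5) = -5/4 but E(-1/4) = -1/5.   [not invariant]
(B) x^2  ->  (1/(1 - x))^2 = (x - 1)^(-2); check: E(5) = 25 but E(-1/4) = 1/16.   [not invariant]
(C) 1 - x  ->  1 - (1/(1 - x)) = x/(x - 1); check: E(5) = -4 but E(-1/4) = 5/4.   [not invariant]
(D) x + 1/(1 - x) + (x - 1)/x  ->  (1/(1 - x)) + 1/(1 - (1/(1 - x))) + ((1/(1 - x)) - 1)/(1/(1 - x)), which simplifies back to x + 1/(1 - x) + (x - 1)/x; check: E(5) = 111/20, E(-1/4) = 111/20.   [invariant]

Only (D) is unchanged. Indeed f(f(x)) = 1/(1 - 1/(1-x)) = (1-x)/(-x) = (x-1)/x, so E(x) = x + f(x) + f(f(x)) is the sum over the whole 3-cycle; applying f just permutes the three terms cyclically (x -> f(x) -> f(f(x)) -> x), leaving the sum unchanged.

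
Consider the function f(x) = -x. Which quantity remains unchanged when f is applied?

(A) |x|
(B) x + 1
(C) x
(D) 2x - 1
A

For f(x) = -x:
Applying f replaces x by -x. Since |-x| = |x|, the absolute value is unchanged by f, whereas x -> -x, 2x - 1 -> -2x - 1 and x + 1 -> -x + 1 all change.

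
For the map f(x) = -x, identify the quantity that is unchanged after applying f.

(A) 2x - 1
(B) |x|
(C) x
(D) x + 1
B

For f(x) = -x:
Applying f replaces x by -x. Since |-x| = |x|, the absolute value is unchanged by f, whereas x -> -x, 2x - 1 -> -2x - 1 and x + 1 -> -x + 1 all change.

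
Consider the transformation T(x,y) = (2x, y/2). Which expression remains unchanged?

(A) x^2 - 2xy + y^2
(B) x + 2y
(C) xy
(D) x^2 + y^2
C

An expression E(x,y) is invariant under T if E(T(x,y)) = E(x,y). Here T(x,y) = (2x, y/2).
Substitute the transformed coordinates into each option and compare with the original:
(A) x^2 - 2xy + y^2  ->  (2x)^2 - 2(2x)(y/2) + (y/2)^2 = 4x^2 - 2xy + y^2/4   [differs from x^2 - 2xy + y^2: not invariant]
(B) x + 2y  ->  (2x) + 2(y/2) = 2x + y   [differs from x + 2y: not invariant]
(C) xy  ->  (2x)(y/2) = xy   [equals xy: invariant]
(D) x^2 + y^2  ->  (2x)^2 + (y/2)^2 = 4x^2 + y^2/4   [differs from x^2 + y^2: not invariant]

Only option (C), xy, is unchanged by the transformation.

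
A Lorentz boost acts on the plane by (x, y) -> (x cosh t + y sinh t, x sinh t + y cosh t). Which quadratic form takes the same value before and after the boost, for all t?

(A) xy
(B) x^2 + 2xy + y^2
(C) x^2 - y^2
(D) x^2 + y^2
C

Write x' = x cosh t + y sinh t, y' = x sinh t + y cosh t and substitute into each option:
(A) xy: (x cosh t + y sinh t)(x sinh t + y cosh t) = xy(cosh^2 t + sinh^2 t) + (x^2 + y^2) sinh t cosh t = xy cosh 2t + (x^2 + y^2)(sinh 2t)/2   [not invariant for t != 0]
(B) x^2 + 2xy + y^2: (x' + y')^2 with x' + y' = (x + y)(cosh t + sinh t) = (x + y)e^t, so it becomes (x + y)^2 e^(2t)   [not invariant for t != 0]
(C) x^2 - y^2: (x cosh t + y sinh t)^2 - (x sinh t + y cosh t)^2 = x^2(cosh^2 t - sinh^2 t) + 2xy(cosh t sinh t - sinh t cosh t) + y^2(sinh^2 t - cosh^2 t) = x^2 - y^2   [invariant, using cosh^2 t - sinh^2 t = 1]
(D) x^2 + y^2: (x cosh t + y sinh t)^2 + (x sinh t + y cosh t)^2 = (x^2 + y^2)(cosh^2 t + sinh^2 t) + 4xy sinh t cosh t = (x^2 + y^2) cosh 2t + 2xy sinh 2t   [not invariant for t != 0]

Only (C) x^2 - y^2 is unchanged; it is the Minkowski form preserved by Lorentz boosts, just as x^2 + y^2 is preserved by ordinary rotations.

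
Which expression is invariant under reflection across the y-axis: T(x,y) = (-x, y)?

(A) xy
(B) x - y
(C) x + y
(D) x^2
D

The map is reflection across the y-axis: T(x,y) = (-x, y).
Substitute the transformed coordinates into each option and compare with the original:
(A) xy  ->  (-x)(y) = -xy   [differs from xy: not invariant]
(B) x - y  ->  (-x) - (y) = -x - y   [differs from x - y: not invariant]
(C) x + y  ->  (-x) + (y) = -x + y   [differs from x + y: not invariant]
(D) x^2  ->  (-x)^2 = x^2   [equals x^2: invariant]

Only option (D), x^2, is unchanged by the transformation.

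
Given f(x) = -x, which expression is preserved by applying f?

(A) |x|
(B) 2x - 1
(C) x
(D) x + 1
A

For f(x) = -x:
Applying f replaces x by -x. Since |-x| = |x|, the absolute value is unchanged by f, whereas x -> -x, 2x - 1 -> -2x - 1 and x + 1 -> -x + 1 all change.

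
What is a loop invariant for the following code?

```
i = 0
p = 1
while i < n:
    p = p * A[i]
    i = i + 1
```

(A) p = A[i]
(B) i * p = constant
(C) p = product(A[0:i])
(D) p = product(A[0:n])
C

A loop invariant must hold before the first iteration and be re-established by every execution of the body.

(C) p = product(A[0:i]): Initially i = 0 and p = 1 = product of the empty slice A[0:0]. If p = product(A[0:i]) holds at the top of an iteration, the body sets p to product(A[0:i]) * A[i] = product(A[0:i+1]) and then i to i+1, so the property is restored. At exit i = n, giving p = product(A[0:n]).

The other options fail:
(A) p = A[i]: after the first iteration p = A[0] but i = 1; in general p is a product of several elements, not a single one.
(B) i * p = constant: initially i * p = 0, but after one iteration it is 1 * A[0], which is nonzero in general.
(D) p = product(A[0:n]): false before the loop (p = 1, not the full product) -- it only becomes true at exit.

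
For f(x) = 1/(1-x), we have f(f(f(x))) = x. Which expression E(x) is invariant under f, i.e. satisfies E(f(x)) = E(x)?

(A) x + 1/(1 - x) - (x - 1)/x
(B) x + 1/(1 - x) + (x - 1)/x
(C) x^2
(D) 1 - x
B

Replace x by f(x) = 1/(1 - x) in each option and simplify. As a quick numerical cross-check, also compare E(4) with E(f(4)) = E(-1/3).

(A) x + 1/(1 - x) - (x - 1)/x  ->  (1/(1 - x)) + 1/(1 - (1/(1 - x))) - ((1/(1 - x)) - 1)/(1/(1 - x)) = (x^2(1 - x) - x + (x - 1)^2)/(x(x - 1)); check: E(4) = 35/12 but E(-1/3) = -43/12.   [not invariant]
(B) x + 1/(1 - x) + (x - 1)/x  ->  (1/(1 - x)) + 1/(1 - (1/(1 - x))) + ((1/(1 - x)) - 1)/(1/(1 - x)), which simplifies back to x + 1/(1 - x) + (x - 1)/x; check: E(4) = 53/12, E(-1/3) = 53/12.   [invariant]
(C) x^2  ->  (1/(1 - x))^2 = (x - 1)^(-2); check: E(4) = 16 but E(-1/3) = 1/9.   [not invariant]
(D) 1 - x  ->  1 - (1/(1 - x)) = x/(x - 1); check: E(4) = -3 but E(-1/3) = 4/3.   [not invariant]

Only (B) is unchanged. Indeed f(f(x)) = 1/(1 - 1/(1-x)) = (1-x)/(-x) = (x-1)/x, so E(x) = x + f(x) + f(f(x)) is the sum over the whole 3-cycle; applying f just permutes the three terms cyclically (x -> f(x) -> f(f(x)) -> x), leaving the sum unchanged.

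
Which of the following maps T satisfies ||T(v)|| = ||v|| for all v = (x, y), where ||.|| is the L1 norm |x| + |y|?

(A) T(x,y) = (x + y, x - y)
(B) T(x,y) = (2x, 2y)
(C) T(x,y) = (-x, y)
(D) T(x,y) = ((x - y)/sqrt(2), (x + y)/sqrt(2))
C

A transformation preserves a norm if ||T(v)|| = ||v|| for every v; a single vector where the norm changes rules an option out.

(A) T(x,y) = (x + y, x - y): v = (1, 0) has norm |1| + |0| = 1, but T(v) = (1, 1) has norm 2 -- not preserved.
(B) T(x,y) = (2x, 2y): v = (1, 0) has norm |1| + |0| = 1, but T(v) = (2, 0) has norm 2 -- not preserved.
(C) T(x,y) = (-x, y): preserves the norm -- it only permutes the coordinates and/or flips signs, which leaves |x| + |y| unchanged.
(D) T(x,y) = ((x - y)/sqrt(2), (x + y)/sqrt(2)): v = (1, 0) has norm |1| + |0| = 1, but T(v) = (sqrt(2)/2, sqrt(2)/2) has norm sqrt(2) -- not preserved.

Therefore the answer is (C).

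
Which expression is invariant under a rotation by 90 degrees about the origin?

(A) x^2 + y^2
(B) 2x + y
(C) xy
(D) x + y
A

A rotation by 90 degrees sends (x, y) to (-y, x).
Substitute the transformed coordinates into each option and compare with the original:
(A) x^2 + y^2  ->  (-y)^2 + (x)^2 = x^2 + y^2   [equals x^2 + y^2: invariant]
(B) 2x + y  ->  2(-y) + (x) = x - 2y   [differs from 2x + y: not invariant]
(C) xy  ->  (-y)(x) = -xy   [differs from xy: not invariant]
(D) x + y  ->  (-y) + (x) = x - y   [differs from x + y: not invariant]

Only option (A), x^2 + y^2, is unchanged by the transformation.
Geometrically, x^2 + y^2 is the squared distance from the origin, which every rotation about the origin preserves.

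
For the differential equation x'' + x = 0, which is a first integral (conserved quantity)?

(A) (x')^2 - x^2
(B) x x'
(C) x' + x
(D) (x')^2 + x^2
D

A first integral I satisfies dI/dt = 0 along every solution. Differentiate each option and use the equation of motion:
(A) d/dt[(x')^2 - x^2] = 2x'x'' - 2x x' = -4x x', not identically 0
(B) d/dt[x x'] = (x')^2 + x x'' = (x')^2 - x^2, not identically 0
(C) d/dt[x' + x] = x'' + x' = -x + x', not identically 0
(D) d/dt[(x')^2 + x^2] = 2x'x'' + 2x x' = 2x'(-x) + 2x x' = 0

Only (D) has zero time-derivative. So the energy-like quantity (x')^2 + x^2 is the first integral.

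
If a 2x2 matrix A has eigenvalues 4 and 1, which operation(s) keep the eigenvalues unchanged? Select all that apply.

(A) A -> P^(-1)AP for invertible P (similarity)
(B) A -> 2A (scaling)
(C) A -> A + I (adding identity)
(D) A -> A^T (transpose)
A and D

Eigenvalues are preserved by:
1. Similarity transformations: A -> P^(-1)AP (same characteristic polynomial)
2. Transpose: A^T has the same eigenvalues as A

Eigenvalues are NOT preserved by:
- Adding identity: eigenvalues become 4+1, 1+1
- Scaling: eigenvalues become 8, 2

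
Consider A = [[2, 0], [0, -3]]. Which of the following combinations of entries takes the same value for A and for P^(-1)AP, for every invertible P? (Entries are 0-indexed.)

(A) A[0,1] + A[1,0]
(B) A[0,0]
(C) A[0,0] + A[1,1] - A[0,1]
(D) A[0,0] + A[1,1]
D

A[0,0] + A[1,1] is the trace of A. By the cyclic property of the trace, tr(P^(-1)AP) = tr(APP^(-1)) = tr(A), so it is the same for every matrix similar to A.

The other combinations are not similarity invariants. For example, take P = [[1, 1], [1, 2]] (det P = 1), so P^(-1) = [[2, -1], [-1, 1]] and
B = P^(-1)AP = [[7, 10], [-5, -8]].
Evaluating each option on A and on B:
(A) A[0,1] + A[1,0]: 0 for A, 5 for B -> changes
(B) A[0,0]: 2 for A, 7 for B -> changes
(C) A[0,0] + A[1,1] - A[0,1]: -1 for A, -11 for B -> changes
(D) A[0,0] + A[1,1]: -1 for A, -1 for B -> unchanged

Only (D) A[0,0] + A[1,1] = -1 survives (and it does so for every P, not just this one), so it is the invariant.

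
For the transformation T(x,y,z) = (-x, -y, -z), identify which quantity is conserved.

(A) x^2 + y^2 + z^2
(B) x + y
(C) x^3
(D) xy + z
A

Apply T(x,y,z) = (-x, -y, -z) to each option, i.e. replace (x, y, z) by the transformed coordinates.
Substitute the transformed coordinates into each option and compare with the original:
(A) x^2 + y^2 + z^2  ->  (-x)^2 + (-y)^2 + (-z)^2 = x^2 + y^2 + z^2   [equals x^2 + y^2 + z^2: invariant]
(B) x + y  ->  (-x) + (-y) = -x - y   [differs from x + y: not invariant]
(C) x^3  ->  (-x)^3 = -x^3   [differs from x^3: not invariant]
(D) xy + z  ->  (-x)(-y) + (-z) = xy - z   [differs from xy + z: not invariant]

Only option (A), x^2 + y^2 + z^2, is unchanged by the transformation.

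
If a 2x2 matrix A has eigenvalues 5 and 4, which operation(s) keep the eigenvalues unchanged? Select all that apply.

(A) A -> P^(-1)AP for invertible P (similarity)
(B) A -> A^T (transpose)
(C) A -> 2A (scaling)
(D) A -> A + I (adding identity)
A and B

Eigenvalues are preserved by:
1. Similarity transformations: A -> P^(-1)AP (same characteristic polynomial)
2. Transpose: A^T has the same eigenvalues as A

Eigenvalues are NOT preserved by:
- Adding identity: eigenvalues become 5+1, 4+1
- Scaling: eigenvalues become 10, 8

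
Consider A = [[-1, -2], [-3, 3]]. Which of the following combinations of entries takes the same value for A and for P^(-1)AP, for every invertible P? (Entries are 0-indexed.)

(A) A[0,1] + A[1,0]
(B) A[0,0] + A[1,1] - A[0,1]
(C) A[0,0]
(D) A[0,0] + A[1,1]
D

A[0,0] + A[1,1] is the trace of A. By the cyclic property of the trace, tr(P^(-1)AP) = tr(APP^(-1)) = tr(A), so it is the same for every matrix similar to A.

The other combinations are not similarity invariants. For example, take P = [[1, 2], [0, 1]] (det P = 1), so P^(-1) = [[1, -2], [0, 1]] and
B = P^(-1)AP = [[5, 2], [-3, -3]].
Evaluating each option on A and on B:
(A) A[0,1] + A[1,0]: -5 for A, -1 for B -> changes
(B) A[0,0] + A[1,1] - A[0,1]: 4 for A, 0 for B -> changes
(C) A[0,0]: -1 for A, 5 for B -> changes
(D) A[0,0] + A[1,1]: 2 for A, 2 for B -> unchanged

Only (D) A[0,0] + A[1,1] = 2 survives (and it does so for every P, not just this one), so it is the invariant.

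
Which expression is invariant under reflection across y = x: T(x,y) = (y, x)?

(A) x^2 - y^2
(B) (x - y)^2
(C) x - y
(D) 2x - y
B

The map is reflection across y = x: T(x,y) = (y, x).
Substitute the transformed coordinates into each option and compare with the original:
(A) x^2 - y^2  ->  (y)^2 - (x)^2 = -x^2 + y^2   [differs from x^2 - y^2: not invariant]
(B) (x - y)^2  ->  ((y) - (x))^2 = x^2 - 2xy + y^2   [equals (x - y)^2: invariant]
(C) x - y  ->  (y) - (x) = -x + y   [differs from x - y: not invariant]
(D) 2x - y  ->  2(y) - (x) = -x + 2y   [differs from 2x - y: not invariant]

Only option (B), (x - y)^2, is unchanged by the transformation.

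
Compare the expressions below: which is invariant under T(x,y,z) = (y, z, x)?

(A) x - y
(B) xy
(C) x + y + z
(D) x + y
C

Apply T(x,y,z) = (y, z, x) to each option, i.e. replace (x, y, z) by the transformed coordinates.
Substitute the transformed coordinates into each option and compare with the original:
(A) x - y  ->  (y) - (z) = y - z   [differs from x - y: not invariant]
(B) xy  ->  (y)(z) = yz   [differs from xy: not invariant]
(C) x + y + z  ->  (y) + (z) + (x) = x + y + z   [equals x + y + z: invariant]
(D) x + y  ->  (y) + (z) = y + z   [differs from x + y: not invariant]

Only option (C), x + y + z, is unchanged by the transformation.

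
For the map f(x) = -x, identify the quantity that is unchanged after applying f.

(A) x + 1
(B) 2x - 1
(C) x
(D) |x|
D

For f(x) = -x:
Applying f replaces x by -x. Since |-x| = |x|, the absolute value is unchanged by f, whereas x -> -x, 2x - 1 -> -2x - 1 and x + 1 -> -x + 1 all change.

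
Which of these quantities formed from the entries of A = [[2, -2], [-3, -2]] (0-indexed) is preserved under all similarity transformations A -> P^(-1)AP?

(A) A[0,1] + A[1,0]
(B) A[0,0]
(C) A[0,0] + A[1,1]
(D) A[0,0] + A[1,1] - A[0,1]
C

A[0,0] + A[1,1] is the trace of A. By the cyclic property of the trace, tr(P^(-1)AP) = tr(APP^(-1)) = tr(A), so it is the same for every matrix similar to A.

The other combinations are not similarity invariants. For example, take P = [[2, 1], [1, 1]] (det P = 1), so P^(-1) = [[1, -1], [-1, 2]] and
B = P^(-1)AP = [[10, 5], [-18, -10]].
Evaluating each option on A and on B:
(A) A[0,1] + A[1,0]: -5 for A, -13 for B -> changes
(B) A[0,0]: 2 for A, 10 for B -> changes
(C) A[0,0] + A[1,1]: 0 for A, 0 for B -> unchanged
(D) A[0,0] + A[1,1] - A[0,1]: 2 for A, -5 for B -> changes

Only (C) A[0,0] + A[1,1] = 0 survives (and it does so for every P, not just this one), so it is the invariant.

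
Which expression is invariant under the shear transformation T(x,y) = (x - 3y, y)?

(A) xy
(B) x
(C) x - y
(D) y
D

Under the shear T(x,y) = (x - 3y, y):
Substitute the transformed coordinates into each option and compare with the original:
(A) xy  ->  (x - 3y)(y) = xy - 3y^2   [differs from xy: not invariant]
(B) x  ->  (x - 3y) = x - 3y   [differs from x: not invariant]
(C) x - y  ->  (x - 3y) - (y) = x - 4y   [differs from x - y: not invariant]
(D) y  ->  (y) = y   [equals y: invariant]

Only option (D), y, is unchanged by the transformation.
A horizontal shear moves points parallel to the x-axis, so the y-coordinate (and any function of y alone) is unchanged.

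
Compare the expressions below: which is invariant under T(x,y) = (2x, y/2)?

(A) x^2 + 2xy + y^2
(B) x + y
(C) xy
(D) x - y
C

An expression E(x,y) is invariant under T if E(T(x,y)) = E(x,y). Here T(x,y) = (2x, y/2).
Substitute the transformed coordinates into each option and compare with the original:
(A) x^2 + 2xy + y^2  ->  (2x)^2 + 2(2x)(y/2) + (y/2)^2 = 4x^2 + 2xy + y^2/4   [differs from x^2 + 2xy + y^2: not invariant]
(B) x + y  ->  (2x) + (y/2) = 2x + y/2   [differs from x + y: not invariant]
(C) xy  ->  (2x)(y/2) = xy   [equals xy: invariant]
(D) x - y  ->  (2x) - (y/2) = 2x - y/2   [differs from x - y: not invariant]

Only option (C), xy, is unchanged by the transformation.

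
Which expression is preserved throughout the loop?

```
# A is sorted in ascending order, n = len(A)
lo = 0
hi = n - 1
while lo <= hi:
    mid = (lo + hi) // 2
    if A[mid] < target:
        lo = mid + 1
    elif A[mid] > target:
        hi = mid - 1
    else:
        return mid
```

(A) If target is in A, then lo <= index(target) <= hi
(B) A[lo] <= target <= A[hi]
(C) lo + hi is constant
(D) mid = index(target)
A

A loop invariant must hold before the first iteration and be re-established by every execution of the body.

(A) If target is in A, then lo <= index(target) <= hi: Before the loop [lo, hi] = [0, n-1] covers every index. When A[mid] < target, sortedness puts target strictly to the right of mid, so setting lo = mid + 1 keeps index(target) in [lo, hi]; symmetrically for hi = mid - 1. Hence 'if target is in A then lo <= index(target) <= hi' holds after every iteration, and when lo > hi it proves target is absent.

The other options fail:
(B) A[lo] <= target <= A[hi]: fails when target is not in A (e.g. target < A[0] already violates it before the loop), so it is not maintained in general.
(C) lo + hi is constant: each iteration moves exactly one of lo, hi, so lo + hi changes (e.g. 0 + (n-1) becomes (mid+1) + (n-1)).
(D) mid = index(target): mid is just the current probe; it equals index(target) only on the iteration that returns.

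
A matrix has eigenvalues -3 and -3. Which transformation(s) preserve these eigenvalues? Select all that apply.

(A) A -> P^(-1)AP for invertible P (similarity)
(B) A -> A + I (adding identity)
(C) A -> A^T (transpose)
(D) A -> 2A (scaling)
A and C

Eigenvalues are preserved by:
1. Similarity transformations: A -> P^(-1)AP (same characteristic polynomial)
2. Transpose: A^T has the same eigenvalues as A

Eigenvalues are NOT preserved by:
- Adding identity: eigenvalues become -3+1, -3+1
- Scaling: eigenvalues become -6, -6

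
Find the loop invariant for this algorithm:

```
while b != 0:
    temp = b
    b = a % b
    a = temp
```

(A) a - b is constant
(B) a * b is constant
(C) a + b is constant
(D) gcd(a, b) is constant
D

A loop invariant must hold before the first iteration and be re-established by every execution of the body.

(D) gcd(a, b) is constant: One iteration replaces (a, b) by (b, a mod b). Since a mod b = a - q*b for an integer q, any common divisor of a and b divides b and a mod b, and conversely; hence gcd(b, a mod b) = gcd(a, b). For instance (19, 5) -> (5, 4) keeps gcd = 1. At exit b = 0 and a = gcd of the original inputs.

The other options fail:
(A) a - b is constant: e.g. (a, b) = (19, 5) -> (5, 4): the difference goes from 14 to 1.
(B) a * b is constant: e.g. (a, b) = (19, 5) -> (5, 4): the product goes from 95 to 20.
(C) a + b is constant: e.g. (a, b) = (19, 5) -> (5, 4): the sum goes from 24 to 9.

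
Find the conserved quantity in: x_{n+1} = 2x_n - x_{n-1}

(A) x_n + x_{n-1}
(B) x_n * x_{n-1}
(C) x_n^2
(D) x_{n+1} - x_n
D

For the recurrence x_{n+1} = 2x_n - x_{n-1}:

If x_{n+1} = 2x_n - x_{n-1}, then:
x_{n+1} - x_n = x_n - x_{n-1}
The first difference is constant throughout the sequence.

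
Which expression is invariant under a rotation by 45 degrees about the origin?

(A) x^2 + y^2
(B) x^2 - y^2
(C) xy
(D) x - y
A

A rotation by 45 degrees sends (x, y) to (sqrt(2)x/2 - sqrt(2)y/2, sqrt(2)x/2 + sqrt(2)y/2).
Substitute the transformed coordinates into each option and compare with the original:
(A) x^2 + y^2  ->  (sqrt(2)x/2 - sqrt(2)y/2)^2 + (sqrt(2)x/2 + sqrt(2)y/2)^2 = x^2 + y^2   [equals x^2 + y^2: invariant]
(B) x^2 - y^2  ->  (sqrt(2)x/2 - sqrt(2)y/2)^2 - (sqrt(2)x/2 + sqrt(2)y/2)^2 = -2xy   [differs from x^2 - y^2: not invariant]
(C) xy  ->  (sqrt(2)x/2 - sqrt(2)y/2)(sqrt(2)x/2 + sqrt(2)y/2) = x^2/2 - y^2/2   [differs from xy: not invariant]
(D) x - y  ->  (sqrt(2)x/2 - sqrt(2)y/2) - (sqrt(2)x/2 + sqrt(2)y/2) = -sqrt(2)y   [differs from x - y: not invariant]

Only option (A), x^2 + y^2, is unchanged by the transformation.
Geometrically, x^2 + y^2 is the squared distance from the origin, which every rotation about the origin preserves.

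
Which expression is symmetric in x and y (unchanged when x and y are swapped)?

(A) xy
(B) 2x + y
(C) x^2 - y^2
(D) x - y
A

A symmetric expression is unchanged when the variables are permuted; here the transformation to test is the swap (x, y) -> (y, x).
Substitute the transformed coordinates into each option and compare with the original:
(A) xy  ->  (y)(x) = xy   [equals xy: invariant]
(B) 2x + y  ->  2(y) + (x) = x + 2y   [differs from 2x + y: not invariant]
(C) x^2 - y^2  ->  (y)^2 - (x)^2 = -x^2 + y^2   [differs from x^2 - y^2: not invariant]
(D) x - y  ->  (y) - (x) = -x + y   [differs from x - y: not invariant]

Only option (A), xy, is unchanged by the transformation.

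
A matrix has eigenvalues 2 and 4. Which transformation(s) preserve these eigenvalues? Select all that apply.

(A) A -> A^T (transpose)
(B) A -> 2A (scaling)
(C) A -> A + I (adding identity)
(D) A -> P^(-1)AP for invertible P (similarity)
A and D

Eigenvalues are preserved by:
1. Similarity transformations: A -> P^(-1)AP (same characteristic polynomial)
2. Transpose: A^T has the same eigenvalues as A

Eigenvalues are NOT preserved by:
- Adding identity: eigenvalues become 2+1, 4+1
- Scaling: eigenvalues become 4, 8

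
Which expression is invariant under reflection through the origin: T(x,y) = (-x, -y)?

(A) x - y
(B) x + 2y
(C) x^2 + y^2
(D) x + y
C

The map is reflection through the origin: T(x,y) = (-x, -y).
Substitute the transformed coordinates into each option and compare with the original:
(A) x - y  ->  (-x) - (-y) = -x + y   [differs from x - y: not invariant]
(B) x + 2y  ->  (-x) + 2(-y) = -x - 2y   [differs from x + 2y: not invariant]
(C) x^2 + y^2  ->  (-x)^2 + (-y)^2 = x^2 + y^2   [equals x^2 + y^2: invariant]
(D) x + y  ->  (-x) + (-y) = -x - y   [differs from x + y: not invariant]

Only option (C), x^2 + y^2, is unchanged by the transformation.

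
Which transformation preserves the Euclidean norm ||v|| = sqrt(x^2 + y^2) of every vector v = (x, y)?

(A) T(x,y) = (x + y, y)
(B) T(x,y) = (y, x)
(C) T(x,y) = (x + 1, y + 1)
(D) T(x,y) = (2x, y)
B

A transformation preserves a norm if ||T(v)|| = ||v|| for every v; a single vector where the norm changes rules an option out.

(A) T(x,y) = (x + y, y): v = (0, 1) has norm sqrt((0)^2 + (1)^2) = 1, but T(v) = (1, 1) has norm sqrt(2) -- not preserved.
(B) T(x,y) = (y, x): preserves the norm -- it is an orthogonal map (a rotation/reflection), and (y)^2 + (x)^2 simplifies to x^2 + y^2.
(C) T(x,y) = (x + 1, y + 1): v = (1, 0) has norm sqrt((1)^2 + (0)^2) = 1, but T(v) = (2, 1) has norm sqrt(5) -- not preserved.
(D) T(x,y) = (2x, y): v = (1, 0) has norm sqrt((1)^2 + (0)^2) = 1, but T(v) = (2, 0) has norm 2 -- not preserved.

Therefore the answer is (B).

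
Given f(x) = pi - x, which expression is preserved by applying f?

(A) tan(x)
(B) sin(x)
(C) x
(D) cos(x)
B

For f(x) = pi - x:
sin(pi - x) = sin(x), so sine is invariant under this transformation.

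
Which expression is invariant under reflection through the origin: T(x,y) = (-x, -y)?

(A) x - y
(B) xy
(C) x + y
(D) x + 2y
B

The map is reflection through the origin: T(x,y) = (-x, -y).
Substitute the transformed coordinates into each option and compare with the original:
(A) x - y  ->  (-x) - (-y) = -x + y   [differs from x - y: not invariant]
(B) xy  ->  (-x)(-y) = xy   [equals xy: invariant]
(C) x + y  ->  (-x) + (-y) = -x - y   [differs from x + y: not invariant]
(D) x + 2y  ->  (-x) + 2(-y) = -x - 2y   [differs from x + 2y: not invariant]

Only option (B), xy, is unchanged by the transformation.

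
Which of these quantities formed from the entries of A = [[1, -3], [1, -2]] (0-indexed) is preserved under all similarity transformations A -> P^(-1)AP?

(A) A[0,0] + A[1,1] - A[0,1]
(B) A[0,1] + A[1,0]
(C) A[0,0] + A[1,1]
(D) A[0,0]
C

A[0,0] + A[1,1] is the trace of A. By the cyclic property of the trace, tr(P^(-1)AP) = tr(APP^(-1)) = tr(A), so it is the same for every matrix similar to A.

The other combinations are not similarity invariants. For example, take P = [[2, 1], [1, 1]] (det P = 1), so P^(-1) = [[1, -1], [-1, 2]] and
B = P^(-1)AP = [[-1, -1], [1, 0]].
Evaluating each option on A and on B:
(A) A[0,0] + A[1,1] - A[0,1]: 2 for A, 0 for B -> changes
(B) A[0,1] + A[1,0]: -2 for A, 0 for B -> changes
(C) A[0,0] + A[1,1]: -1 for A, -1 for B -> unchanged
(D) A[0,0]: 1 for A, -1 for B -> changes

Only (C) A[0,0] + A[1,1] = -1 survives (and it does so for every P, not just this one), so it is the invariant.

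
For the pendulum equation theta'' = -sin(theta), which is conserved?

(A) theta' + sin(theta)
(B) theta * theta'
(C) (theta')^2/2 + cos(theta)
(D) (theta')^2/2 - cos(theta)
D

A first integral I satisfies dI/dt = 0 along every solution. Differentiate each option and use the equation of motion:
(A) d/dt[theta' + sin(theta)] = theta'' + cos(theta) theta' = -sin(theta) + theta' cos(theta), not identically 0
(B) d/dt[theta * theta'] = (theta')^2 + theta theta'' = (theta')^2 - theta sin(theta), not identically 0
(C) d/dt[(theta')^2/2 + cos(theta)] = theta' theta'' - sin(theta) theta' = -2 theta' sin(theta), not identically 0
(D) d/dt[(theta')^2/2 - cos(theta)] = theta' theta'' + sin(theta) theta' = theta'(-sin(theta)) + theta' sin(theta) = 0

Only (D) has zero time-derivative. This is the total energy: kinetic (theta')^2/2 plus potential -cos(theta).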